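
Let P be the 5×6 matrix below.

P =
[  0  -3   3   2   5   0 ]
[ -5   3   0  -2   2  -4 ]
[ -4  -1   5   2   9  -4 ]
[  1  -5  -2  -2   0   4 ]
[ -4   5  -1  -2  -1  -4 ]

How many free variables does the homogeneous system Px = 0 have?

Row reduce to echelon form.
Swap R1 ↔ R2
R3 ← R3 − (4/5)·R1: [0, -17/5, 5, 18/5, 37/5, -4/5]
R4 ← R4 + (1/5)·R1: [0, -22/5, -2, -12/5, 2/5, 16/5]
R5 ← R5 − (4/5)·R1: [0, 13/5, -1, -2/5, -13/5, -4/5]
R3 ← R3 − (17/15)·R2: [0, 0, 8/5, 4/3, 26/15, -4/5]
R4 ← R4 − (22/15)·R2: [0, 0, -32/5, -16/3, -104/15, 16/5]
R5 ← R5 + (13/15)·R2: [0, 0, 8/5, 4/3, 26/15, -4/5]
R4 ← R4 + (4)·R3: [0, 0, 0, 0, 0, 0]
R5 ← R5 − R3: [0, 0, 0, 0, 0, 0]
3 nonzero rows, so rank(P) = 3.
P has 6 columns; by rank–nullity, nullity = 6 − 3 = 3.

3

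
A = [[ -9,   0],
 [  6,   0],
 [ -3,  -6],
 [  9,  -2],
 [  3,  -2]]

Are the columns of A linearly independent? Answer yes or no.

Row reduce A to echelon form.
R2 ← R2 + (2/3)·R1: [0, 0]
R3 ← R3 − (1/3)·R1: [0, -6]
R4 ← R4 + R1: [0, -2]
R5 ← R5 + (1/3)·R1: [0, -2]
Swap R2 ↔ R3
R4 ← R4 − (1/3)·R2: [0, 0]
R5 ← R5 − (1/3)·R2: [0, 0]
2 pivots among 2 columns.
Every column is a pivot column, so the columns are linearly independent.

yes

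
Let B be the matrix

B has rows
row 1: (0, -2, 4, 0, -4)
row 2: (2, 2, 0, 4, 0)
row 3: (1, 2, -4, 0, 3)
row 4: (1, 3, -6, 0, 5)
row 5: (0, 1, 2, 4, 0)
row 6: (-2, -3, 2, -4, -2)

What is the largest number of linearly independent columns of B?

Row reduce to echelon form.
Swap R1 ↔ R2
R3 ← R3 − (1/2)·R1: [0, 1, -4, -2, 3]
R4 ← R4 − (1/2)·R1: [0, 2, -6, -2, 5]
R6 ← R6 + R1: [0, -1, 2, 0, -2]
R3 ← R3 + (1/2)·R2: [0, 0, -2, -2, 1]
R4 ← R4 + R2: [0, 0, -2, -2, 1]
R5 ← R5 + (1/2)·R2: [0, 0, 4, 4, -2]
R6 ← R6 − (1/2)·R2: [0, 0, 0, 0, 0]
R4 ← R4 − R3: [0, 0, 0, 0, 0]
R5 ← R5 + (2)·R3: [0, 0, 0, 0, 0]
Echelon form has 3 nonzero rows, so rank(B) = 3.
The rank gives the maximum number of linearly independent columns: 3.

3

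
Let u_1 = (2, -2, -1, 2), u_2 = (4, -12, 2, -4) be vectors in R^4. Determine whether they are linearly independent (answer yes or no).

Form the matrix with these vectors as rows and row reduce.
R2 ← R2 − (2)·R1: [0, -8, 4, -8]
2 nonzero rows, so the 2 vectors span a space of dimension 2.
Since 2 = 2, the vectors are linearly independent.

yes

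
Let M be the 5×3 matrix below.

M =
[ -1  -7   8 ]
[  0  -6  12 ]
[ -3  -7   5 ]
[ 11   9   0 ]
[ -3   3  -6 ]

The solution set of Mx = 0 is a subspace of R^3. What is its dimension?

Row reduce to echelon form.
R3 ← R3 − (3)·R1: [0, 14, -19]
R4 ← R4 + (11)·R1: [0, -68, 88]
R5 ← R5 − (3)·R1: [0, 24, -30]
R3 ← R3 + (7/3)·R2: [0, 0, 9]
R4 ← R4 − (34/3)·R2: [0, 0, -48]
R5 ← R5 + (4)·R2: [0, 0, 18]
R4 ← R4 + (16/3)·R3: [0, 0, 0]
R5 ← R5 − (2)·R3: [0, 0, 0]
3 nonzero rows, so rank(M) = 3.
M has 3 columns; by rank–nullity, nullity = 3 − 3 = 0.

0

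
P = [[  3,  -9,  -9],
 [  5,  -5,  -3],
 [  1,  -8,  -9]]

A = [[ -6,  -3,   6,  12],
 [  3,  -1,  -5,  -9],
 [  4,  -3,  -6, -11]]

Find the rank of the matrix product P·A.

First compute PA:
[[-81,  27, 117, 216],
 [-57,  -1,  73, 138],
 [-66,  32, 100, 183]]
Now row reduce the product.
R2 ← R2 − (19/27)·R1: [0, -20, -28/3, -14]
R3 ← R3 − (22/27)·R1: [0, 10, 14/3, 7]
R3 ← R3 + (1/2)·R2: [0, 0, 0, 0]
2 nonzero rows, so rank(PA) = 2.

2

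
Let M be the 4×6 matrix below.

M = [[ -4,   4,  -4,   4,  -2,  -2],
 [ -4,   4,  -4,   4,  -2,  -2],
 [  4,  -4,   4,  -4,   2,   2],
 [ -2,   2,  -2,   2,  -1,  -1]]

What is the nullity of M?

5

Row reduce to echelon form.
R2 ← R2 − R1: [0, 0, 0, 0, 0, 0]
R3 ← R3 + R1: [0, 0, 0, 0, 0, 0]
R4 ← R4 − (1/2)·R1: [0, 0, 0, 0, 0, 0]
1 nonzero row, so rank(M) = 1.
M has 6 columns; by rank–nullity, nullity = 6 − 1 = 5.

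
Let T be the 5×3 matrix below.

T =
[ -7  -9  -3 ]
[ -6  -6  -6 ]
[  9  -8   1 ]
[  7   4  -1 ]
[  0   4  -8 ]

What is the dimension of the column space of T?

Row reduce to echelon form.
R2 ← R2 − (6/7)·R1: [0, 12/7, -24/7]
R3 ← R3 + (9/7)·R1: [0, -137/7, -20/7]
R4 ← R4 + R1: [0, -5, -4]
R3 ← R3 + (137/12)·R2: [0, 0, -42]
R4 ← R4 + (35/12)·R2: [0, 0, -14]
R5 ← R5 − (7/3)·R2: [0, 0, 0]
R4 ← R4 − (1/3)·R3: [0, 0, 0]
Echelon form has 3 nonzero rows, so rank(T) = 3.
The column space has dimension equal to the rank: 3.

3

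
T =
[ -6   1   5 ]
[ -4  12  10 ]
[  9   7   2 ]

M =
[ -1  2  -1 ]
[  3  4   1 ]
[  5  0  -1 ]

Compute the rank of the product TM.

3

First compute TM:
[[ 34,  -8,   2],
 [ 90,  40,   6],
 [ 22,  46,  -4]]
Now row reduce the product.
R2 ← R2 − (45/17)·R1: [0, 1040/17, 12/17]
R3 ← R3 − (11/17)·R1: [0, 870/17, -90/17]
R3 ← R3 − (87/104)·R2: [0, 0, -153/26]
3 nonzero rows, so rank(TM) = 3.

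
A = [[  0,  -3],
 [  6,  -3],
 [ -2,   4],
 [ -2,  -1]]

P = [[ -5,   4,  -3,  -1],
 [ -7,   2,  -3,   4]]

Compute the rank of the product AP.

2

First compute AP:
[[ 21,  -6,   9, -12],
 [ -9,  18,  -9, -18],
 [-18,   0,  -6,  18],
 [ 17, -10,   9,  -2]]
Now row reduce the product.
R2 ← R2 + (3/7)·R1: [0, 108/7, -36/7, -162/7]
R3 ← R3 + (6/7)·R1: [0, -36/7, 12/7, 54/7]
R4 ← R4 − (17/21)·R1: [0, -36/7, 12/7, 54/7]
R3 ← R3 + (1/3)·R2: [0, 0, 0, 0]
R4 ← R4 + (1/3)·R2: [0, 0, 0, 0]
2 nonzero rows, so rank(AP) = 2.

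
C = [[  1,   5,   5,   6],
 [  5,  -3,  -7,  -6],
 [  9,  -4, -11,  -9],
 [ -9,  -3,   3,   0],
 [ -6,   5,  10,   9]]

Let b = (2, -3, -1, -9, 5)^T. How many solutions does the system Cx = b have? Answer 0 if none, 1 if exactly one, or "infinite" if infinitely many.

0

Row reduce the augmented matrix [C | b].
R2 ← R2 − (5)·R1: [0, -28, -32, -36, -13]
R3 ← R3 − (9)·R1: [0, -49, -56, -63, -19]
R4 ← R4 + (9)·R1: [0, 42, 48, 54, 9]
R5 ← R5 + (6)·R1: [0, 35, 40, 45, 17]
R3 ← R3 − (7/4)·R2: [0, 0, 0, 0, 15/4]
R4 ← R4 + (3/2)·R2: [0, 0, 0, 0, -21/2]
R5 ← R5 + (5/4)·R2: [0, 0, 0, 0, 3/4]
R4 ← R4 + (14/5)·R3: [0, 0, 0, 0, 0]
R5 ← R5 − (1/5)·R3: [0, 0, 0, 0, 0]
The echelon form has 3 nonzero rows; the last pivot sits in the augmented column, so rank(C) = 2 but rank([C|b]) = 3.
Since the ranks differ, the system is inconsistent.
It has no solutions.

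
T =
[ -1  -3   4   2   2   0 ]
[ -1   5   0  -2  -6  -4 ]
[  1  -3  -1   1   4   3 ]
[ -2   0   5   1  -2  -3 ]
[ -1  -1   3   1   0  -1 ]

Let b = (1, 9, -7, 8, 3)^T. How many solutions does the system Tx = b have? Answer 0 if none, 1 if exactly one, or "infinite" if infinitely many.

Row reduce the augmented matrix [T | b].
R2 ← R2 − R1: [0, 8, -4, -4, -8, -4, 8]
R3 ← R3 + R1: [0, -6, 3, 3, 6, 3, -6]
R4 ← R4 − (2)·R1: [0, 6, -3, -3, -6, -3, 6]
R5 ← R5 − R1: [0, 2, -1, -1, -2, -1, 2]
R3 ← R3 + (3/4)·R2: [0, 0, 0, 0, 0, 0, 0]
R4 ← R4 − (3/4)·R2: [0, 0, 0, 0, 0, 0, 0]
R5 ← R5 − (1/4)·R2: [0, 0, 0, 0, 0, 0, 0]
The echelon form has 2 nonzero rows, and every pivot lies in the first 6 columns, so rank(T) = rank([T|b]) = 2.
The system is consistent.
rank = 2 < 6 unknowns, so there are infinitely many solutions.

infinite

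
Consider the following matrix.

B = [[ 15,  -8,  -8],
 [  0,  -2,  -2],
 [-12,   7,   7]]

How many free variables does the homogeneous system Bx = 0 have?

Row reduce to echelon form.
R3 ← R3 + (4/5)·R1: [0, 3/5, 3/5]
R3 ← R3 + (3/10)·R2: [0, 0, 0]
2 nonzero rows, so rank(B) = 2.
B has 3 columns; by rank–nullity, nullity = 3 − 2 = 1.

1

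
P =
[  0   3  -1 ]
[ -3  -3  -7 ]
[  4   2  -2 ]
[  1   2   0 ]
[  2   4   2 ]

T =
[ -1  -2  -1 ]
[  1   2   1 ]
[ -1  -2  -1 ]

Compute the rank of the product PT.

1

First compute PT:
[[  4,   8,   4],
 [  7,  14,   7],
 [  0,   0,   0],
 [  1,   2,   1],
 [  0,   0,   0]]
Now row reduce the product.
R2 ← R2 − (7/4)·R1: [0, 0, 0]
R4 ← R4 − (1/4)·R1: [0, 0, 0]
1 nonzero row, so rank(PT) = 1.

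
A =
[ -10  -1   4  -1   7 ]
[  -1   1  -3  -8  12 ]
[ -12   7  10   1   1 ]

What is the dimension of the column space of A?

Row reduce to echelon form.
R2 ← R2 − (1/10)·R1: [0, 11/10, -17/5, -79/10, 113/10]
R3 ← R3 − (6/5)·R1: [0, 41/5, 26/5, 11/5, -37/5]
R3 ← R3 − (82/11)·R2: [0, 0, 336/11, 672/11, -1008/11]
Echelon form has 3 nonzero rows, so rank(A) = 3.
The column space has dimension equal to the rank: 3.

3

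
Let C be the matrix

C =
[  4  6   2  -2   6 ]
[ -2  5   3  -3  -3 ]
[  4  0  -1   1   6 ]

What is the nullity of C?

3

Row reduce to echelon form.
R2 ← R2 + (1/2)·R1: [0, 8, 4, -4, 0]
R3 ← R3 − R1: [0, -6, -3, 3, 0]
R3 ← R3 + (3/4)·R2: [0, 0, 0, 0, 0]
2 nonzero rows, so rank(C) = 2.
C has 5 columns; by rank–nullity, nullity = 5 − 2 = 3.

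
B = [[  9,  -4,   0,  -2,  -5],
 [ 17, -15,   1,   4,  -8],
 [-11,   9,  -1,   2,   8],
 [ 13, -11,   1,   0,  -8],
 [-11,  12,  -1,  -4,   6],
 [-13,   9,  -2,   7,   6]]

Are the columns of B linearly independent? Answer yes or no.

no

Row reduce B to echelon form.
R2 ← R2 − (17/9)·R1: [0, -67/9, 1, 70/9, 13/9]
R3 ← R3 + (11/9)·R1: [0, 37/9, -1, -4/9, 17/9]
R4 ← R4 − (13/9)·R1: [0, -47/9, 1, 26/9, -7/9]
R5 ← R5 + (11/9)·R1: [0, 64/9, -1, -58/9, -1/9]
R6 ← R6 + (13/9)·R1: [0, 29/9, -2, 37/9, -11/9]
R3 ← R3 + (37/67)·R2: [0, 0, -30/67, 258/67, 180/67]
R4 ← R4 − (47/67)·R2: [0, 0, 20/67, -172/67, -120/67]
R5 ← R5 + (64/67)·R2: [0, 0, -3/67, 66/67, 85/67]
R6 ← R6 + (29/67)·R2: [0, 0, -105/67, 501/67, -40/67]
R4 ← R4 + (2/3)·R3: [0, 0, 0, 0, 0]
R5 ← R5 − (1/10)·R3: [0, 0, 0, 3/5, 1]
R6 ← R6 − (7/2)·R3: [0, 0, 0, -6, -10]
Swap R4 ↔ R5
R6 ← R6 + (10)·R4: [0, 0, 0, 0, 0]
4 pivots among 5 columns.
Only 4 < 5 pivot columns, so the columns are linearly dependent.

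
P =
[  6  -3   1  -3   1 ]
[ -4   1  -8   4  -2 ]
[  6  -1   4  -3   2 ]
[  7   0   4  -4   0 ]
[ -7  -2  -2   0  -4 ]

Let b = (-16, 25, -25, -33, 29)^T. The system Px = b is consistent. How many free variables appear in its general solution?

Row reduce the augmented matrix [P | b].
R2 ← R2 + (2/3)·R1: [0, -1, -22/3, 2, -4/3, 43/3]
R3 ← R3 − R1: [0, 2, 3, 0, 1, -9]
R4 ← R4 − (7/6)·R1: [0, 7/2, 17/6, -1/2, -7/6, -43/3]
R5 ← R5 + (7/6)·R1: [0, -11/2, -5/6, -7/2, -17/6, 31/3]
R3 ← R3 + (2)·R2: [0, 0, -35/3, 4, -5/3, 59/3]
R4 ← R4 + (7/2)·R2: [0, 0, -137/6, 13/2, -35/6, 215/6]
R5 ← R5 − (11/2)·R2: [0, 0, 79/2, -29/2, 9/2, -137/2]
R4 ← R4 − (137/70)·R3: [0, 0, 0, -93/70, -18/7, -93/35]
R5 ← R5 + (237/70)·R3: [0, 0, 0, -67/70, -8/7, -67/35]
R5 ← R5 − (67/93)·R4: [0, 0, 0, 0, 22/31, 0]
The echelon form has 5 nonzero rows, and every pivot lies in the first 5 columns, so rank(P) = rank([P|b]) = 5.
The system is consistent.
Free variables = (unknowns) − (rank) = 5 − 5 = 0.

0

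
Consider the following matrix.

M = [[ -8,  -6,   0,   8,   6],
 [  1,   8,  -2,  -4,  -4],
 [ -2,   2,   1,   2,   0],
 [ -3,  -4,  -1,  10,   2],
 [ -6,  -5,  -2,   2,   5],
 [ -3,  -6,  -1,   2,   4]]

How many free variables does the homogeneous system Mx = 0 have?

1

Row reduce to echelon form.
R2 ← R2 + (1/8)·R1: [0, 29/4, -2, -3, -13/4]
R3 ← R3 − (1/4)·R1: [0, 7/2, 1, 0, -3/2]
R4 ← R4 − (3/8)·R1: [0, -7/4, -1, 7, -1/4]
R5 ← R5 − (3/4)·R1: [0, -1/2, -2, -4, 1/2]
R6 ← R6 − (3/8)·R1: [0, -15/4, -1, -1, 7/4]
R3 ← R3 − (14/29)·R2: [0, 0, 57/29, 42/29, 2/29]
R4 ← R4 + (7/29)·R2: [0, 0, -43/29, 182/29, -30/29]
R5 ← R5 + (2/29)·R2: [0, 0, -62/29, -122/29, 8/29]
R6 ← R6 + (15/29)·R2: [0, 0, -59/29, -74/29, 2/29]
R4 ← R4 + (43/57)·R3: [0, 0, 0, 140/19, -56/57]
R5 ← R5 + (62/57)·R3: [0, 0, 0, -50/19, 20/57]
R6 ← R6 + (59/57)·R3: [0, 0, 0, -20/19, 8/57]
R5 ← R5 + (5/14)·R4: [0, 0, 0, 0, 0]
R6 ← R6 + (1/7)·R4: [0, 0, 0, 0, 0]
4 nonzero rows, so rank(M) = 4.
M has 5 columns; by rank–nullity, nullity = 5 − 4 = 1.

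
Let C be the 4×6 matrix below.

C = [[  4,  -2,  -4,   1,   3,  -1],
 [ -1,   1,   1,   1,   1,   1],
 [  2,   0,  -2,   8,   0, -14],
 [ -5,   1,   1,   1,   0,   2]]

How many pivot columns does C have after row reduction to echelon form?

Row reduce to echelon form.
R2 ← R2 + (1/4)·R1: [0, 1/2, 0, 5/4, 7/4, 3/4]
R3 ← R3 − (1/2)·R1: [0, 1, 0, 15/2, -3/2, -27/2]
R4 ← R4 + (5/4)·R1: [0, -3/2, -4, 9/4, 15/4, 3/4]
R3 ← R3 − (2)·R2: [0, 0, 0, 5, -5, -15]
R4 ← R4 + (3)·R2: [0, 0, -4, 6, 9, 3]
Swap R3 ↔ R4
Echelon form has 4 nonzero rows, so rank(C) = 4.
Each nonzero row contributes one pivot column: 4 pivot columns.

4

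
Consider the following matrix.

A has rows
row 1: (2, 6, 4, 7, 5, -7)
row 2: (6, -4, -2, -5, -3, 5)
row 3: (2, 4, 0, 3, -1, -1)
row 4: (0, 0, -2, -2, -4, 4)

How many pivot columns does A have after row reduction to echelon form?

4

Row reduce to echelon form.
R2 ← R2 − (3)·R1: [0, -22, -14, -26, -18, 26]
R3 ← R3 − R1: [0, -2, -4, -4, -6, 6]
R3 ← R3 − (1/11)·R2: [0, 0, -30/11, -18/11, -48/11, 40/11]
R4 ← R4 − (11/15)·R3: [0, 0, 0, -4/5, -4/5, 4/3]
Echelon form has 4 nonzero rows, so rank(A) = 4.
Each nonzero row contributes one pivot column: 4 pivot columns.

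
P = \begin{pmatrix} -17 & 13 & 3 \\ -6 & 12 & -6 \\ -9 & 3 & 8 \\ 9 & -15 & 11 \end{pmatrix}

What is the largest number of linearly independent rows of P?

Row reduce to echelon form.
R2 ← R2 − (6/17)·R1: [0, 126/17, -120/17]
R3 ← R3 − (9/17)·R1: [0, -66/17, 109/17]
R4 ← R4 + (9/17)·R1: [0, -138/17, 214/17]
R3 ← R3 + (11/21)·R2: [0, 0, 19/7]
R4 ← R4 + (23/21)·R2: [0, 0, 34/7]
R4 ← R4 − (34/19)·R3: [0, 0, 0]
Echelon form has 3 nonzero rows, so rank(P) = 3.
The rank gives the maximum number of linearly independent rows: 3.

3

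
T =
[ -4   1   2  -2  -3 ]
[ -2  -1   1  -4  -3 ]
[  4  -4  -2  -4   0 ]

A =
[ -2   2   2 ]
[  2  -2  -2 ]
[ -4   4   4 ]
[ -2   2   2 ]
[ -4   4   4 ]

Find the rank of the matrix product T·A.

First compute TA:
[[ 18, -18, -18],
 [ 18, -18, -18],
 [  0,   0,   0]]
Now row reduce the product.
R2 ← R2 − R1: [0, 0, 0]
1 nonzero row, so rank(TA) = 1.

1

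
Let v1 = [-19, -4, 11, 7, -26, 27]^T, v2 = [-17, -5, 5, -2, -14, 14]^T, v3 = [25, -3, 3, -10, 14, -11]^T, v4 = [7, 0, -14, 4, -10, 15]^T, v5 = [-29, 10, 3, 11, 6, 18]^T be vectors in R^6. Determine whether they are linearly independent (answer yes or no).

Form the matrix with these vectors as rows and row reduce.
R2 ← R2 − (17/19)·R1: [0, -27/19, -92/19, -157/19, 176/19, -193/19]
R3 ← R3 + (25/19)·R1: [0, -157/19, 332/19, -15/19, -384/19, 466/19]
R4 ← R4 + (7/19)·R1: [0, -28/19, -189/19, 125/19, -372/19, 474/19]
R5 ← R5 − (29/19)·R1: [0, 306/19, -262/19, 6/19, 868/19, -441/19]
R3 ← R3 − (157/27)·R2: [0, 0, 1232/27, 1276/27, -2000/27, 2257/27]
R4 ← R4 − (28/27)·R2: [0, 0, -133/27, 409/27, -788/27, 958/27]
R5 ← R5 + (34/3)·R2: [0, 0, -206/3, -280/3, 452/3, -415/3]
R4 ← R4 + (19/176)·R3: [0, 0, 0, 81/4, -409/11, 7833/176]
R5 ← R5 + (927/616)·R3: [0, 0, 0, -311/14, 3018/77, -7723/616]
R5 ← R5 + (622/567)·R4: [0, 0, 0, 0, -1420/891, 150875/4158]
5 nonzero rows, so the 5 vectors span a space of dimension 5.
Since 5 = 5, the vectors are linearly independent.

yes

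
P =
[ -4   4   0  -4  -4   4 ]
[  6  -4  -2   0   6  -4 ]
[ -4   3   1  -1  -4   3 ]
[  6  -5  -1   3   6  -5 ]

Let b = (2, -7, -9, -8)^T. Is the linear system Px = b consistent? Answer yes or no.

Row reduce the augmented matrix [P | b].
R2 ← R2 + (3/2)·R1: [0, 2, -2, -6, 0, 2, -4]
R3 ← R3 − R1: [0, -1, 1, 3, 0, -1, -11]
R4 ← R4 + (3/2)·R1: [0, 1, -1, -3, 0, 1, -5]
R3 ← R3 + (1/2)·R2: [0, 0, 0, 0, 0, 0, -13]
R4 ← R4 − (1/2)·R2: [0, 0, 0, 0, 0, 0, -3]
R4 ← R4 − (3/13)·R3: [0, 0, 0, 0, 0, 0, 0]
The echelon form has 3 nonzero rows; the last pivot sits in the augmented column, so rank(P) = 2 but rank([P|b]) = 3.
Since the ranks differ, the system is inconsistent.

no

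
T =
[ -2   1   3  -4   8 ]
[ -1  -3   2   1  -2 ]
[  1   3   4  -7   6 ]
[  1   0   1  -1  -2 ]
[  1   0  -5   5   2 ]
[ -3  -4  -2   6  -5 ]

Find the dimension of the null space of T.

1

Row reduce to echelon form.
R2 ← R2 − (1/2)·R1: [0, -7/2, 1/2, 3, -6]
R3 ← R3 + (1/2)·R1: [0, 7/2, 11/2, -9, 10]
R4 ← R4 + (1/2)·R1: [0, 1/2, 5/2, -3, 2]
R5 ← R5 + (1/2)·R1: [0, 1/2, -7/2, 3, 6]
R6 ← R6 − (3/2)·R1: [0, -11/2, -13/2, 12, -17]
R3 ← R3 + R2: [0, 0, 6, -6, 4]
R4 ← R4 + (1/7)·R2: [0, 0, 18/7, -18/7, 8/7]
R5 ← R5 + (1/7)·R2: [0, 0, -24/7, 24/7, 36/7]
R6 ← R6 − (11/7)·R2: [0, 0, -51/7, 51/7, -53/7]
R4 ← R4 − (3/7)·R3: [0, 0, 0, 0, -4/7]
R5 ← R5 + (4/7)·R3: [0, 0, 0, 0, 52/7]
R6 ← R6 + (17/14)·R3: [0, 0, 0, 0, -19/7]
R5 ← R5 + (13)·R4: [0, 0, 0, 0, 0]
R6 ← R6 − (19/4)·R4: [0, 0, 0, 0, 0]
4 nonzero rows, so rank(T) = 4.
T has 5 columns; by rank–nullity, nullity = 5 − 4 = 1.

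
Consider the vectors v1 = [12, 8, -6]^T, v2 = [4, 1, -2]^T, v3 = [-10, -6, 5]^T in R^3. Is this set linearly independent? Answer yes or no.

Form the matrix with these vectors as rows and row reduce.
R2 ← R2 − (1/3)·R1: [0, -5/3, 0]
R3 ← R3 + (5/6)·R1: [0, 2/3, 0]
R3 ← R3 + (2/5)·R2: [0, 0, 0]
2 nonzero rows, so the 3 vectors span a space of dimension 2.
Since 2 < 3, the vectors are linearly dependent.

no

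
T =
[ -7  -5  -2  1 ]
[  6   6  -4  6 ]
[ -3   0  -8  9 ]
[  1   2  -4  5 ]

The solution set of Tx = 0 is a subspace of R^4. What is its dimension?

2

Row reduce to echelon form.
R2 ← R2 + (6/7)·R1: [0, 12/7, -40/7, 48/7]
R3 ← R3 − (3/7)·R1: [0, 15/7, -50/7, 60/7]
R4 ← R4 + (1/7)·R1: [0, 9/7, -30/7, 36/7]
R3 ← R3 − (5/4)·R2: [0, 0, 0, 0]
R4 ← R4 − (3/4)·R2: [0, 0, 0, 0]
2 nonzero rows, so rank(T) = 2.
T has 4 columns; by rank–nullity, nullity = 4 − 2 = 2.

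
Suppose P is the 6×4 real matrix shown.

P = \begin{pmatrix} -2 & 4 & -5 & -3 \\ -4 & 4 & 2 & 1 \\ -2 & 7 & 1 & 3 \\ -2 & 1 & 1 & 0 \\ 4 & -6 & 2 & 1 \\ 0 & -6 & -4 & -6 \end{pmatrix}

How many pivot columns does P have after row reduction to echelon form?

Row reduce to echelon form.
R2 ← R2 − (2)·R1: [0, -4, 12, 7]
R3 ← R3 − R1: [0, 3, 6, 6]
R4 ← R4 − R1: [0, -3, 6, 3]
R5 ← R5 + (2)·R1: [0, 2, -8, -5]
R3 ← R3 + (3/4)·R2: [0, 0, 15, 45/4]
R4 ← R4 − (3/4)·R2: [0, 0, -3, -9/4]
R5 ← R5 + (1/2)·R2: [0, 0, -2, -3/2]
R6 ← R6 − (3/2)·R2: [0, 0, -22, -33/2]
R4 ← R4 + (1/5)·R3: [0, 0, 0, 0]
R5 ← R5 + (2/15)·R3: [0, 0, 0, 0]
R6 ← R6 + (22/15)·R3: [0, 0, 0, 0]
Echelon form has 3 nonzero rows, so rank(P) = 3.
Each nonzero row contributes one pivot column: 3 pivot columns.

3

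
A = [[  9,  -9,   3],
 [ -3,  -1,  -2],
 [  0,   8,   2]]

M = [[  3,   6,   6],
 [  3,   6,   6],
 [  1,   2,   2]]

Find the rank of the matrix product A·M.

1

First compute AM:
[[  3,   6,   6],
 [-14, -28, -28],
 [ 26,  52,  52]]
Now row reduce the product.
R2 ← R2 + (14/3)·R1: [0, 0, 0]
R3 ← R3 − (26/3)·R1: [0, 0, 0]
1 nonzero row, so rank(AM) = 1.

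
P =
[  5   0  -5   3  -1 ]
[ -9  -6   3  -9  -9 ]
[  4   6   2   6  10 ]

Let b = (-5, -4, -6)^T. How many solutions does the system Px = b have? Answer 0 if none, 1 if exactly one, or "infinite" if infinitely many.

0

Row reduce the augmented matrix [P | b].
R2 ← R2 + (9/5)·R1: [0, -6, -6, -18/5, -54/5, -13]
R3 ← R3 − (4/5)·R1: [0, 6, 6, 18/5, 54/5, -2]
R3 ← R3 + R2: [0, 0, 0, 0, 0, -15]
The echelon form has 3 nonzero rows; the last pivot sits in the augmented column, so rank(P) = 2 but rank([P|b]) = 3.
Since the ranks differ, the system is inconsistent.
It has no solutions.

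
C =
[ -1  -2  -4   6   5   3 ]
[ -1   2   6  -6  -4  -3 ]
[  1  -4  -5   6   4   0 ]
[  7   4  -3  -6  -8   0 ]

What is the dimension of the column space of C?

3

Row reduce to echelon form.
R2 ← R2 − R1: [0, 4, 10, -12, -9, -6]
R3 ← R3 + R1: [0, -6, -9, 12, 9, 3]
R4 ← R4 + (7)·R1: [0, -10, -31, 36, 27, 21]
R3 ← R3 + (3/2)·R2: [0, 0, 6, -6, -9/2, -6]
R4 ← R4 + (5/2)·R2: [0, 0, -6, 6, 9/2, 6]
R4 ← R4 + R3: [0, 0, 0, 0, 0, 0]
Echelon form has 3 nonzero rows, so rank(C) = 3.
The column space has dimension equal to the rank: 3.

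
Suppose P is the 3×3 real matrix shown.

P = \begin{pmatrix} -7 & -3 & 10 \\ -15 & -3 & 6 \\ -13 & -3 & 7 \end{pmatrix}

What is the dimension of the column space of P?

2

Row reduce to echelon form.
R2 ← R2 − (15/7)·R1: [0, 24/7, -108/7]
R3 ← R3 − (13/7)·R1: [0, 18/7, -81/7]
R3 ← R3 − (3/4)·R2: [0, 0, 0]
Echelon form has 2 nonzero rows, so rank(P) = 2.
The column space has dimension equal to the rank: 2.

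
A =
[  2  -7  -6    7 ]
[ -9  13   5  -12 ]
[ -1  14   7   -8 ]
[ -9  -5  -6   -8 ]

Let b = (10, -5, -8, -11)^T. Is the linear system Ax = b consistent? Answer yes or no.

Row reduce the augmented matrix [A | b].
R2 ← R2 + (9/2)·R1: [0, -37/2, -22, 39/2, 40]
R3 ← R3 + (1/2)·R1: [0, 21/2, 4, -9/2, -3]
R4 ← R4 + (9/2)·R1: [0, -73/2, -33, 47/2, 34]
R3 ← R3 + (21/37)·R2: [0, 0, -314/37, 243/37, 729/37]
R4 ← R4 − (73/37)·R2: [0, 0, 385/37, -554/37, -1662/37]
R4 ← R4 + (385/314)·R3: [0, 0, 0, -2173/314, -6519/314]
The echelon form has 4 nonzero rows, and every pivot lies in the first 4 columns, so rank(A) = rank([A|b]) = 4.
The system is consistent.

yes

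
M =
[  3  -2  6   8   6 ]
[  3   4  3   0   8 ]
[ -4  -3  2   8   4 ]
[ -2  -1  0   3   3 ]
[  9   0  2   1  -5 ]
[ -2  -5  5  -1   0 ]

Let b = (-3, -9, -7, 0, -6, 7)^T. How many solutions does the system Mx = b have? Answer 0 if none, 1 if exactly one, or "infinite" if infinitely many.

Row reduce the augmented matrix [M | b].
R2 ← R2 − R1: [0, 6, -3, -8, 2, -6]
R3 ← R3 + (4/3)·R1: [0, -17/3, 10, 56/3, 12, -11]
R4 ← R4 + (2/3)·R1: [0, -7/3, 4, 25/3, 7, -2]
R5 ← R5 − (3)·R1: [0, 6, -16, -23, -23, 3]
R6 ← R6 + (2/3)·R1: [0, -19/3, 9, 13/3, 4, 5]
R3 ← R3 + (17/18)·R2: [0, 0, 43/6, 100/9, 125/9, -50/3]
R4 ← R4 + (7/18)·R2: [0, 0, 17/6, 47/9, 70/9, -13/3]
R5 ← R5 − R2: [0, 0, -13, -15, -25, 9]
R6 ← R6 + (19/18)·R2: [0, 0, 35/6, -37/9, 55/9, -4/3]
R4 ← R4 − (17/43)·R3: [0, 0, 0, 107/129, 295/129, 97/43]
R5 ← R5 + (78/43)·R3: [0, 0, 0, 665/129, 25/129, -913/43]
R6 ← R6 − (35/43)·R3: [0, 0, 0, -1697/129, -670/129, 526/43]
R5 ← R5 − (665/107)·R4: [0, 0, 0, 0, -1500/107, -3772/107]
R6 ← R6 + (1697/107)·R4: [0, 0, 0, 0, 3325/107, 5137/107]
R6 ← R6 + (133/60)·R5: [0, 0, 0, 0, 0, -452/15]
The echelon form has 6 nonzero rows; the last pivot sits in the augmented column, so rank(M) = 5 but rank([M|b]) = 6.
Since the ranks differ, the system is inconsistent.
It has no solutions.

0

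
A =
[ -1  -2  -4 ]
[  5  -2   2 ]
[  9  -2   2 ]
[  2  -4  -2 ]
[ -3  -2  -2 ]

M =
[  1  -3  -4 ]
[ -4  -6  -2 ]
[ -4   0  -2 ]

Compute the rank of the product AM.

3

First compute AM:
[[ 23,  15,  16],
 [  5,  -3, -20],
 [  9, -15, -36],
 [ 26,  18,   4],
 [ 13,  21,  20]]
Now row reduce the product.
R2 ← R2 − (5/23)·R1: [0, -144/23, -540/23]
R3 ← R3 − (9/23)·R1: [0, -480/23, -972/23]
R4 ← R4 − (26/23)·R1: [0, 24/23, -324/23]
R5 ← R5 − (13/23)·R1: [0, 288/23, 252/23]
R3 ← R3 − (10/3)·R2: [0, 0, 36]
R4 ← R4 + (1/6)·R2: [0, 0, -18]
R5 ← R5 + (2)·R2: [0, 0, -36]
R4 ← R4 + (1/2)·R3: [0, 0, 0]
R5 ← R5 + R3: [0, 0, 0]
3 nonzero rows, so rank(AM) = 3.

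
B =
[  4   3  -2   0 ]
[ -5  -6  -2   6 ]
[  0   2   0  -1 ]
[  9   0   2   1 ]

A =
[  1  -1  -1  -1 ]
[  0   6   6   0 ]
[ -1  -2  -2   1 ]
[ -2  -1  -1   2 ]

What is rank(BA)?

2

First compute BA:
[[  6,  18,  18,  -6],
 [-15, -33, -33,  15],
 [  2,  13,  13,  -2],
 [  5, -14, -14,  -5]]
Now row reduce the product.
R2 ← R2 + (5/2)·R1: [0, 12, 12, 0]
R3 ← R3 − (1/3)·R1: [0, 7, 7, 0]
R4 ← R4 − (5/6)·R1: [0, -29, -29, 0]
R3 ← R3 − (7/12)·R2: [0, 0, 0, 0]
R4 ← R4 + (29/12)·R2: [0, 0, 0, 0]
2 nonzero rows, so rank(BA) = 2.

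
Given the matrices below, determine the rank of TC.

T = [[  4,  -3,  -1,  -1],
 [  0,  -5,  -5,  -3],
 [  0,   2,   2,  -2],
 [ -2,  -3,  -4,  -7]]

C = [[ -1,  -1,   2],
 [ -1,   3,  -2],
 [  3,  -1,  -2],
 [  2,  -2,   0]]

2

First compute TC:
[[ -6, -10,  16],
 [-16,  -4,  20],
 [  0,   8,  -8],
 [-21,  11,  10]]
Now row reduce the product.
R2 ← R2 − (8/3)·R1: [0, 68/3, -68/3]
R4 ← R4 − (7/2)·R1: [0, 46, -46]
R3 ← R3 − (6/17)·R2: [0, 0, 0]
R4 ← R4 − (69/34)·R2: [0, 0, 0]
2 nonzero rows, so rank(TC) = 2.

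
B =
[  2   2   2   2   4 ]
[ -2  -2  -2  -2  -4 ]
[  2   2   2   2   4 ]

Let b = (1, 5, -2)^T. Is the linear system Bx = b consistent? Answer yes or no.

no

Row reduce the augmented matrix [B | b].
R2 ← R2 + R1: [0, 0, 0, 0, 0, 6]
R3 ← R3 − R1: [0, 0, 0, 0, 0, -3]
R3 ← R3 + (1/2)·R2: [0, 0, 0, 0, 0, 0]
The echelon form has 2 nonzero rows; the last pivot sits in the augmented column, so rank(B) = 1 but rank([B|b]) = 2.
Since the ranks differ, the system is inconsistent.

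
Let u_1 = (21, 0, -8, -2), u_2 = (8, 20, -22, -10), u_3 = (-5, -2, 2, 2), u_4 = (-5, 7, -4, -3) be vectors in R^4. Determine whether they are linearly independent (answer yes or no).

no

Form the matrix with these vectors as rows and row reduce.
R2 ← R2 − (8/21)·R1: [0, 20, -398/21, -194/21]
R3 ← R3 + (5/21)·R1: [0, -2, 2/21, 32/21]
R4 ← R4 + (5/21)·R1: [0, 7, -124/21, -73/21]
R3 ← R3 + (1/10)·R2: [0, 0, -9/5, 3/5]
R4 ← R4 − (7/20)·R2: [0, 0, 51/70, -17/70]
R4 ← R4 + (17/42)·R3: [0, 0, 0, 0]
3 nonzero rows, so the 4 vectors span a space of dimension 3.
Since 3 < 4, the vectors are linearly dependent.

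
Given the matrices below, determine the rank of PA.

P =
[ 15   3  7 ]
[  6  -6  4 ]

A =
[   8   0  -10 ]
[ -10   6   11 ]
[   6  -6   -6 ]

First compute PA:
[[132, -24, -159],
 [132, -60, -150]]
Now row reduce the product.
R2 ← R2 − R1: [0, -36, 9]
2 nonzero rows, so rank(PA) = 2.

2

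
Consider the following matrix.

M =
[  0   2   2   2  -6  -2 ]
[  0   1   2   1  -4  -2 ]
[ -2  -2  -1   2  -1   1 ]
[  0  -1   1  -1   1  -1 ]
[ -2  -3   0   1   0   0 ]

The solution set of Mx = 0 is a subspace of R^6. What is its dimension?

Row reduce to echelon form.
Swap R1 ↔ R3
R5 ← R5 − R1: [0, -1, 1, -1, 1, -1]
R3 ← R3 − (2)·R2: [0, 0, -2, 0, 2, 2]
R4 ← R4 + R2: [0, 0, 3, 0, -3, -3]
R5 ← R5 + R2: [0, 0, 3, 0, -3, -3]
R4 ← R4 + (3/2)·R3: [0, 0, 0, 0, 0, 0]
R5 ← R5 + (3/2)·R3: [0, 0, 0, 0, 0, 0]
3 nonzero rows, so rank(M) = 3.
M has 6 columns; by rank–nullity, nullity = 6 − 3 = 3.

3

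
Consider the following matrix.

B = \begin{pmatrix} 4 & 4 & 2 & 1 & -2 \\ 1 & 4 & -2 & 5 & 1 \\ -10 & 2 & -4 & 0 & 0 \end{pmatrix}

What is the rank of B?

3

Row reduce to echelon form.
R2 ← R2 − (1/4)·R1: [0, 3, -5/2, 19/4, 3/2]
R3 ← R3 + (5/2)·R1: [0, 12, 1, 5/2, -5]
R3 ← R3 − (4)·R2: [0, 0, 11, -33/2, -11]
Echelon form has 3 nonzero rows, so rank(B) = 3.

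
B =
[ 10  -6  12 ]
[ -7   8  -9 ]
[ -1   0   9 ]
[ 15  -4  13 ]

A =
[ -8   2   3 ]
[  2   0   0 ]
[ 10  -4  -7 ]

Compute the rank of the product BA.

3

First compute BA:
[[ 28, -28, -54],
 [-18,  22,  42],
 [ 98, -38, -66],
 [  2, -22, -46]]
Now row reduce the product.
R2 ← R2 + (9/14)·R1: [0, 4, 51/7]
R3 ← R3 − (7/2)·R1: [0, 60, 123]
R4 ← R4 − (1/14)·R1: [0, -20, -295/7]
R3 ← R3 − (15)·R2: [0, 0, 96/7]
R4 ← R4 + (5)·R2: [0, 0, -40/7]
R4 ← R4 + (5/12)·R3: [0, 0, 0]
3 nonzero rows, so rank(BA) = 3.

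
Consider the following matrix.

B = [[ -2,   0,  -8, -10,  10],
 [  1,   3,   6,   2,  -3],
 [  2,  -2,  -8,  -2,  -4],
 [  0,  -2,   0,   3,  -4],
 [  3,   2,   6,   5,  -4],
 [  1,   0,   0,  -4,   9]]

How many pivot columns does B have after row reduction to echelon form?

Row reduce to echelon form.
R2 ← R2 + (1/2)·R1: [0, 3, 2, -3, 2]
R3 ← R3 + R1: [0, -2, -16, -12, 6]
R5 ← R5 + (3/2)·R1: [0, 2, -6, -10, 11]
R6 ← R6 + (1/2)·R1: [0, 0, -4, -9, 14]
R3 ← R3 + (2/3)·R2: [0, 0, -44/3, -14, 22/3]
R4 ← R4 + (2/3)·R2: [0, 0, 4/3, 1, -8/3]
R5 ← R5 − (2/3)·R2: [0, 0, -22/3, -8, 29/3]
R4 ← R4 + (1/11)·R3: [0, 0, 0, -3/11, -2]
R5 ← R5 − (1/2)·R3: [0, 0, 0, -1, 6]
R6 ← R6 − (3/11)·R3: [0, 0, 0, -57/11, 12]
R5 ← R5 − (11/3)·R4: [0, 0, 0, 0, 40/3]
R6 ← R6 − (19)·R4: [0, 0, 0, 0, 50]
R6 ← R6 − (15/4)·R5: [0, 0, 0, 0, 0]
Echelon form has 5 nonzero rows, so rank(B) = 5.
Each nonzero row contributes one pivot column: 5 pivot columns.

5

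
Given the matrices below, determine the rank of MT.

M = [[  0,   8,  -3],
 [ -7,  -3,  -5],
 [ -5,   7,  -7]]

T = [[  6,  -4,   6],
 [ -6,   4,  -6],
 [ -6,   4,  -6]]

1

First compute MT:
[[-30,  20, -30],
 [  6,  -4,   6],
 [-30,  20, -30]]
Now row reduce the product.
R2 ← R2 + (1/5)·R1: [0, 0, 0]
R3 ← R3 − R1: [0, 0, 0]
1 nonzero row, so rank(MT) = 1.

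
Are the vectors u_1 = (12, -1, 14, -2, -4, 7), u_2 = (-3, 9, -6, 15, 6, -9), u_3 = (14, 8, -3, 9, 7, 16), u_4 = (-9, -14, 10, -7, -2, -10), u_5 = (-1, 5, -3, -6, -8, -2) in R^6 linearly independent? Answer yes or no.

no

Form the matrix with these vectors as rows and row reduce.
R2 ← R2 + (1/4)·R1: [0, 35/4, -5/2, 29/2, 5, -29/4]
R3 ← R3 − (7/6)·R1: [0, 55/6, -58/3, 34/3, 35/3, 47/6]
R4 ← R4 + (3/4)·R1: [0, -59/4, 41/2, -17/2, -5, -19/4]
R5 ← R5 + (1/12)·R1: [0, 59/12, -11/6, -37/6, -25/3, -17/12]
R3 ← R3 − (22/21)·R2: [0, 0, -117/7, -27/7, 45/7, 108/7]
R4 ← R4 + (59/35)·R2: [0, 0, 114/7, 558/35, 24/7, -594/35]
R5 ← R5 − (59/105)·R2: [0, 0, -3/7, -501/35, -78/7, 93/35]
R4 ← R4 + (38/39)·R3: [0, 0, 0, 792/65, 126/13, -126/65]
R5 ← R5 − (1/39)·R3: [0, 0, 0, -924/65, -147/13, 147/65]
R5 ← R5 + (7/6)·R4: [0, 0, 0, 0, 0, 0]
4 nonzero rows, so the 5 vectors span a space of dimension 4.
Since 4 < 5, the vectors are linearly dependent.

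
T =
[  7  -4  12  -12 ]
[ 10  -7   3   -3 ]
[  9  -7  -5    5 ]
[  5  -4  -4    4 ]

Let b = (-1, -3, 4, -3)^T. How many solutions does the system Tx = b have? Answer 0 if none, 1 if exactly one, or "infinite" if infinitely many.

Row reduce the augmented matrix [T | b].
R2 ← R2 − (10/7)·R1: [0, -9/7, -99/7, 99/7, -11/7]
R3 ← R3 − (9/7)·R1: [0, -13/7, -143/7, 143/7, 37/7]
R4 ← R4 − (5/7)·R1: [0, -8/7, -88/7, 88/7, -16/7]
R3 ← R3 − (13/9)·R2: [0, 0, 0, 0, 68/9]
R4 ← R4 − (8/9)·R2: [0, 0, 0, 0, -8/9]
R4 ← R4 + (2/17)·R3: [0, 0, 0, 0, 0]
The echelon form has 3 nonzero rows; the last pivot sits in the augmented column, so rank(T) = 2 but rank([T|b]) = 3.
Since the ranks differ, the system is inconsistent.
It has no solutions.

0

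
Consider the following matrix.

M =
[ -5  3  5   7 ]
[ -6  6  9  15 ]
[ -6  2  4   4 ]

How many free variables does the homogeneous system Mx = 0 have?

2

Row reduce to echelon form.
R2 ← R2 − (6/5)·R1: [0, 12/5, 3, 33/5]
R3 ← R3 − (6/5)·R1: [0, -8/5, -2, -22/5]
R3 ← R3 + (2/3)·R2: [0, 0, 0, 0]
2 nonzero rows, so rank(M) = 2.
M has 4 columns; by rank–nullity, nullity = 4 − 2 = 2.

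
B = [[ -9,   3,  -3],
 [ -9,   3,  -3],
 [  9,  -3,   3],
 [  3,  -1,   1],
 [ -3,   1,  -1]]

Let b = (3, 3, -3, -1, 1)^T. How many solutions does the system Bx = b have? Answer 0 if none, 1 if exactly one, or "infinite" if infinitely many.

Row reduce the augmented matrix [B | b].
R2 ← R2 − R1: [0, 0, 0, 0]
R3 ← R3 + R1: [0, 0, 0, 0]
R4 ← R4 + (1/3)·R1: [0, 0, 0, 0]
R5 ← R5 − (1/3)·R1: [0, 0, 0, 0]
The echelon form has 1 nonzero rows, and every pivot lies in the first 3 columns, so rank(B) = rank([B|b]) = 1.
The system is consistent.
rank = 1 < 3 unknowns, so there are infinitely many solutions.

infinite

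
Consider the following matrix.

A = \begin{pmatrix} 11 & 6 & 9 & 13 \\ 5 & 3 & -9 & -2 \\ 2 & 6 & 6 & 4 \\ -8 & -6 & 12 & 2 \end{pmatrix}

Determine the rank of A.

3

Row reduce to echelon form.
R2 ← R2 − (5/11)·R1: [0, 3/11, -144/11, -87/11]
R3 ← R3 − (2/11)·R1: [0, 54/11, 48/11, 18/11]
R4 ← R4 + (8/11)·R1: [0, -18/11, 204/11, 126/11]
R3 ← R3 − (18)·R2: [0, 0, 240, 144]
R4 ← R4 + (6)·R2: [0, 0, -60, -36]
R4 ← R4 + (1/4)·R3: [0, 0, 0, 0]
Echelon form has 3 nonzero rows, so rank(A) = 3.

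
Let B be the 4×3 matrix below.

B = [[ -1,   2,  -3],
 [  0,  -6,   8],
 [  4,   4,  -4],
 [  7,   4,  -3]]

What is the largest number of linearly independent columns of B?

Row reduce to echelon form.
R3 ← R3 + (4)·R1: [0, 12, -16]
R4 ← R4 + (7)·R1: [0, 18, -24]
R3 ← R3 + (2)·R2: [0, 0, 0]
R4 ← R4 + (3)·R2: [0, 0, 0]
Echelon form has 2 nonzero rows, so rank(B) = 2.
The rank gives the maximum number of linearly independent columns: 2.

2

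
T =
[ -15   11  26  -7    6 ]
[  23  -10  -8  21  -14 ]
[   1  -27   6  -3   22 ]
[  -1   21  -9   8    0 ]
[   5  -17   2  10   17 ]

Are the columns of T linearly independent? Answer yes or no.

yes

Row reduce T to echelon form.
R2 ← R2 + (23/15)·R1: [0, 103/15, 478/15, 154/15, -24/5]
R3 ← R3 + (1/15)·R1: [0, -394/15, 116/15, -52/15, 112/5]
R4 ← R4 − (1/15)·R1: [0, 304/15, -161/15, 127/15, -2/5]
R5 ← R5 + (1/3)·R1: [0, -40/3, 32/3, 23/3, 19]
R3 ← R3 + (394/103)·R2: [0, 0, 13352/103, 3688/103, 416/103]
R4 ← R4 − (304/103)·R2: [0, 0, -10793/103, -2249/103, 1418/103]
R5 ← R5 + (200/103)·R2: [0, 0, 7472/103, 2843/103, 997/103]
R4 ← R4 + (10793/13352)·R3: [0, 0, 0, 11864/1669, 28426/1669]
R5 ← R5 − (934/1669)·R3: [0, 0, 0, 12625/1669, 12383/1669]
R5 ← R5 − (12625/11864)·R4: [0, 0, 0, 0, -63501/5932]
5 pivots among 5 columns.
Every column is a pivot column, so the columns are linearly independent.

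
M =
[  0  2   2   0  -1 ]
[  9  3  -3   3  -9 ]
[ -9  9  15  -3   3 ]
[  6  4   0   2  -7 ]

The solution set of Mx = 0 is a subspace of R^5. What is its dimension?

3

Row reduce to echelon form.
Swap R1 ↔ R2
R3 ← R3 + R1: [0, 12, 12, 0, -6]
R4 ← R4 − (2/3)·R1: [0, 2, 2, 0, -1]
R3 ← R3 − (6)·R2: [0, 0, 0, 0, 0]
R4 ← R4 − R2: [0, 0, 0, 0, 0]
2 nonzero rows, so rank(M) = 2.
M has 5 columns; by rank–nullity, nullity = 5 − 2 = 3.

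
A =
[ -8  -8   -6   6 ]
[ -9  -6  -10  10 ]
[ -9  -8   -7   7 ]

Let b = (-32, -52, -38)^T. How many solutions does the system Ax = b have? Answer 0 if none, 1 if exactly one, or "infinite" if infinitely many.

Row reduce the augmented matrix [A | b].
R2 ← R2 − (9/8)·R1: [0, 3, -13/4, 13/4, -16]
R3 ← R3 − (9/8)·R1: [0, 1, -1/4, 1/4, -2]
R3 ← R3 − (1/3)·R2: [0, 0, 5/6, -5/6, 10/3]
The echelon form has 3 nonzero rows, and every pivot lies in the first 4 columns, so rank(A) = rank([A|b]) = 3.
The system is consistent.
rank = 3 < 4 unknowns, so there are infinitely many solutions.

infinite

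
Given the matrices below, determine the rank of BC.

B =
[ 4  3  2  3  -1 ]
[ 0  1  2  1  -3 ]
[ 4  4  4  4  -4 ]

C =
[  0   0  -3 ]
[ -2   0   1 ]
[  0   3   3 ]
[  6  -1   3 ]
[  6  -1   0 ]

First compute BC:
[[  6,   4,   6],
 [-14,   8,  10],
 [ -8,  12,  16]]
Now row reduce the product.
R2 ← R2 + (7/3)·R1: [0, 52/3, 24]
R3 ← R3 + (4/3)·R1: [0, 52/3, 24]
R3 ← R3 − R2: [0, 0, 0]
2 nonzero rows, so rank(BC) = 2.

2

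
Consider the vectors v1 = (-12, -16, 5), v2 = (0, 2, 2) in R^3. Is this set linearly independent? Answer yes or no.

yes

Form the matrix with these vectors as rows and row reduce.
2 nonzero rows, so the 2 vectors span a space of dimension 2.
Since 2 = 2, the vectors are linearly independent.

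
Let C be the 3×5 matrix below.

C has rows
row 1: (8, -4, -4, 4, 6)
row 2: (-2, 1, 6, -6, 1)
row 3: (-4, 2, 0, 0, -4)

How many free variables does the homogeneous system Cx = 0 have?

3

Row reduce to echelon form.
R2 ← R2 + (1/4)·R1: [0, 0, 5, -5, 5/2]
R3 ← R3 + (1/2)·R1: [0, 0, -2, 2, -1]
R3 ← R3 + (2/5)·R2: [0, 0, 0, 0, 0]
2 nonzero rows, so rank(C) = 2.
C has 5 columns; by rank–nullity, nullity = 5 − 2 = 3.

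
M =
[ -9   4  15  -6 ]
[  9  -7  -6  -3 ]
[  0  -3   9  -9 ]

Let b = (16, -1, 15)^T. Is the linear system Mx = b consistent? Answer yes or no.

Row reduce the augmented matrix [M | b].
R2 ← R2 + R1: [0, -3, 9, -9, 15]
R3 ← R3 − R2: [0, 0, 0, 0, 0]
The echelon form has 2 nonzero rows, and every pivot lies in the first 4 columns, so rank(M) = rank([M|b]) = 2.
The system is consistent.

yes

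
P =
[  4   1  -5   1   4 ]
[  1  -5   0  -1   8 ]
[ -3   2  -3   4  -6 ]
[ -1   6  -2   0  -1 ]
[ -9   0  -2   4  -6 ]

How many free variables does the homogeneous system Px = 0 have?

Row reduce to echelon form.
R2 ← R2 − (1/4)·R1: [0, -21/4, 5/4, -5/4, 7]
R3 ← R3 + (3/4)·R1: [0, 11/4, -27/4, 19/4, -3]
R4 ← R4 + (1/4)·R1: [0, 25/4, -13/4, 1/4, 0]
R5 ← R5 + (9/4)·R1: [0, 9/4, -53/4, 25/4, 3]
R3 ← R3 + (11/21)·R2: [0, 0, -128/21, 86/21, 2/3]
R4 ← R4 + (25/21)·R2: [0, 0, -37/21, -26/21, 25/3]
R5 ← R5 + (3/7)·R2: [0, 0, -89/7, 40/7, 6]
R4 ← R4 − (37/128)·R3: [0, 0, 0, -155/64, 521/64]
R5 ← R5 − (267/128)·R3: [0, 0, 0, -181/64, 295/64]
R5 ← R5 − (181/155)·R4: [0, 0, 0, 0, -759/155]
5 nonzero rows, so rank(P) = 5.
P has 5 columns; by rank–nullity, nullity = 5 − 5 = 0.

0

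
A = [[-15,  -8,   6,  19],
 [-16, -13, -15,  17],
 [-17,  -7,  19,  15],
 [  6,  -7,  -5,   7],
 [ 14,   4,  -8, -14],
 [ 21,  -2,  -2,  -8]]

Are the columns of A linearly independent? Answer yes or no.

Row reduce A to echelon form.
R2 ← R2 − (16/15)·R1: [0, -67/15, -107/5, -49/15]
R3 ← R3 − (17/15)·R1: [0, 31/15, 61/5, -98/15]
R4 ← R4 + (2/5)·R1: [0, -51/5, -13/5, 73/5]
R5 ← R5 + (14/15)·R1: [0, -52/15, -12/5, 56/15]
R6 ← R6 + (7/5)·R1: [0, -66/5, 32/5, 93/5]
R3 ← R3 + (31/67)·R2: [0, 0, 154/67, -539/67]
R4 ← R4 − (153/67)·R2: [0, 0, 3100/67, 1478/67]
R5 ← R5 − (52/67)·R2: [0, 0, 952/67, 420/67]
R6 ← R6 − (198/67)·R2: [0, 0, 4666/67, 1893/67]
R4 ← R4 − (1550/77)·R3: [0, 0, 0, 184]
R5 ← R5 − (68/11)·R3: [0, 0, 0, 56]
R6 ← R6 − (2333/77)·R3: [0, 0, 0, 272]
R5 ← R5 − (7/23)·R4: [0, 0, 0, 0]
R6 ← R6 − (34/23)·R4: [0, 0, 0, 0]
4 pivots among 4 columns.
Every column is a pivot column, so the columns are linearly independent.

yes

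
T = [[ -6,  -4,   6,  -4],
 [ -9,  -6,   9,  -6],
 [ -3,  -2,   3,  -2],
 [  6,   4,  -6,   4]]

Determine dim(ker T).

3

Row reduce to echelon form.
R2 ← R2 − (3/2)·R1: [0, 0, 0, 0]
R3 ← R3 − (1/2)·R1: [0, 0, 0, 0]
R4 ← R4 + R1: [0, 0, 0, 0]
1 nonzero row, so rank(T) = 1.
T has 4 columns; by rank–nullity, nullity = 4 − 1 = 3.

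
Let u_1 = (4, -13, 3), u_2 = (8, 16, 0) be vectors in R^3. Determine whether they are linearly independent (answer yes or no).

Form the matrix with these vectors as rows and row reduce.
R2 ← R2 − (2)·R1: [0, 42, -6]
2 nonzero rows, so the 2 vectors span a space of dimension 2.
Since 2 = 2, the vectors are linearly independent.

yes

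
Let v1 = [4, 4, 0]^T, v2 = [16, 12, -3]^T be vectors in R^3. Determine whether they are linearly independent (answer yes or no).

Form the matrix with these vectors as rows and row reduce.
R2 ← R2 − (4)·R1: [0, -4, -3]
2 nonzero rows, so the 2 vectors span a space of dimension 2.
Since 2 = 2, the vectors are linearly independent.

yes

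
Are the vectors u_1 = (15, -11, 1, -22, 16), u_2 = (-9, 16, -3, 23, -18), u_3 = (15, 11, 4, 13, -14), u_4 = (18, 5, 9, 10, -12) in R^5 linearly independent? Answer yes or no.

no

Form the matrix with these vectors as rows and row reduce.
R2 ← R2 + (3/5)·R1: [0, 47/5, -12/5, 49/5, -42/5]
R3 ← R3 − R1: [0, 22, 3, 35, -30]
R4 ← R4 − (6/5)·R1: [0, 91/5, 39/5, 182/5, -156/5]
R3 ← R3 − (110/47)·R2: [0, 0, 405/47, 567/47, -486/47]
R4 ← R4 − (91/47)·R2: [0, 0, 585/47, 819/47, -702/47]
R4 ← R4 − (13/9)·R3: [0, 0, 0, 0, 0]
3 nonzero rows, so the 4 vectors span a space of dimension 3.
Since 3 < 4, the vectors are linearly dependent.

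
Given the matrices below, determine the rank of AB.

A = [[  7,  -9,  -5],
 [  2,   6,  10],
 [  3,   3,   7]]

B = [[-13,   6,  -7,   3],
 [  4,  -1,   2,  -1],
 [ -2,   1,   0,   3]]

First compute AB:
[[-117,  46, -67,  15],
 [-22,  16,  -2,  30],
 [-41,  22, -15,  27]]
Now row reduce the product.
R2 ← R2 − (22/117)·R1: [0, 860/117, 1240/117, 1060/39]
R3 ← R3 − (41/117)·R1: [0, 688/117, 992/117, 848/39]
R3 ← R3 − (4/5)·R2: [0, 0, 0, 0]
2 nonzero rows, so rank(AB) = 2.

2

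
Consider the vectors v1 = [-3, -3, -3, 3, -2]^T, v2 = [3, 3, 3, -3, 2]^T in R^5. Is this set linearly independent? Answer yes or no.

Form the matrix with these vectors as rows and row reduce.
R2 ← R2 + R1: [0, 0, 0, 0, 0]
1 nonzero row, so the 2 vectors span a space of dimension 1.
Since 1 < 2, the vectors are linearly dependent.

no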